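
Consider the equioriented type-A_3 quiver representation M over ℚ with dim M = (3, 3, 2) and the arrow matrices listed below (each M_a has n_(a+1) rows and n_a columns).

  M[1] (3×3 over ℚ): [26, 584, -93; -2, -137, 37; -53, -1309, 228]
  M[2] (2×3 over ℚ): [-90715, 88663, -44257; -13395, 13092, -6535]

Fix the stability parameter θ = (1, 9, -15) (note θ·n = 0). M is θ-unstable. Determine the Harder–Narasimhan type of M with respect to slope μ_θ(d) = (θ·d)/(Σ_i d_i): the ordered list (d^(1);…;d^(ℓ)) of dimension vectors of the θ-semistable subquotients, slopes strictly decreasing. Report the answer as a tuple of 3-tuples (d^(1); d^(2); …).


Interval decomposition of M: I[1,2], I[1,3]^2.
HN type (ℓ=3): μ^(1)=9; μ^(2)=1; μ^(3)=-5/3

((0, 1, 0); (1, 0, 0); (2, 2, 2))


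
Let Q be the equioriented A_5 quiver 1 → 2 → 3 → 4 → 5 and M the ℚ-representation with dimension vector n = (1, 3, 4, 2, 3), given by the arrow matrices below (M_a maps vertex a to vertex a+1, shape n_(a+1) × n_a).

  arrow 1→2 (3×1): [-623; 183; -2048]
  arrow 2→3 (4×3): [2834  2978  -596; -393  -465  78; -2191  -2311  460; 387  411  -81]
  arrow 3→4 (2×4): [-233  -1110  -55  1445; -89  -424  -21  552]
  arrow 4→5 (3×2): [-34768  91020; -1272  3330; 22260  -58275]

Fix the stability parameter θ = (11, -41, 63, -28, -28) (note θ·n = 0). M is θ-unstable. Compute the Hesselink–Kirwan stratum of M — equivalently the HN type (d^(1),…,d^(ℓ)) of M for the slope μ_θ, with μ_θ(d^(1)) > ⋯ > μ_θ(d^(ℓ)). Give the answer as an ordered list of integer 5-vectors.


Via rank(M_{q-1}∘⋯∘M_p): M ≅ I[1,2], I[2,4], I[2,5], I[3,3]^2, I[5,5]^2.
μ_θ-semistable layers: μ^(1)=63; μ^(2)=35/2; μ^(3)=7/3; μ^(4)=-15; μ^(5)=-28; μ^(6)=-41

((0, 0, 2, 0, 0); (0, 0, 1, 1, 0); (0, 0, 1, 1, 1); (1, 1, 0, 0, 0); (0, 0, 0, 0, 2); (0, 2, 0, 0, 0))


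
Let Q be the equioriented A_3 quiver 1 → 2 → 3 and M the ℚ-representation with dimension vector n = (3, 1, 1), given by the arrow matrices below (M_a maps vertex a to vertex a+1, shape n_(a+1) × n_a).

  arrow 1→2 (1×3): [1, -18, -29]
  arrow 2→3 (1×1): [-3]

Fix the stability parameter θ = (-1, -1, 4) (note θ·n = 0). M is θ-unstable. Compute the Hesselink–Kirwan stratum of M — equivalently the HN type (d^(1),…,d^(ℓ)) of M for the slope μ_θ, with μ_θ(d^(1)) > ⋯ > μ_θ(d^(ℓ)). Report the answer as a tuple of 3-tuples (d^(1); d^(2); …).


Barcode: M ≅ I[1,1]^2, I[1,3]. HN layers by μ_θ (2 steps, strictly decreasing):
  μ^(1)=4; μ^(2)=-1

((0, 0, 1); (3, 1, 0))


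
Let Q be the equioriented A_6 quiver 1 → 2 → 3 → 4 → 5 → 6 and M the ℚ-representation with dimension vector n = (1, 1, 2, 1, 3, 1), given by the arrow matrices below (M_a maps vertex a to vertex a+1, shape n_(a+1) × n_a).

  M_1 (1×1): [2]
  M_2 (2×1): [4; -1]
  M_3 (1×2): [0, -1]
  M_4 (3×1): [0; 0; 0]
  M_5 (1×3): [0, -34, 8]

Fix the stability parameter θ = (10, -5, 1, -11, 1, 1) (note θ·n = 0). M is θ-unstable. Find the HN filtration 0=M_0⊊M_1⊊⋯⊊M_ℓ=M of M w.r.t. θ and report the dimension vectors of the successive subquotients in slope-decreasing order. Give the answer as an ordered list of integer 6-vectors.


Barcode: M ≅ I[1,4], I[3,3], I[5,5]^2, I[5,6]. HN layers by μ_θ (2 steps, strictly decreasing):
  μ^(1)=1; μ^(2)=-5/4

((0, 0, 1, 0, 3, 1); (1, 1, 1, 1, 0, 0))


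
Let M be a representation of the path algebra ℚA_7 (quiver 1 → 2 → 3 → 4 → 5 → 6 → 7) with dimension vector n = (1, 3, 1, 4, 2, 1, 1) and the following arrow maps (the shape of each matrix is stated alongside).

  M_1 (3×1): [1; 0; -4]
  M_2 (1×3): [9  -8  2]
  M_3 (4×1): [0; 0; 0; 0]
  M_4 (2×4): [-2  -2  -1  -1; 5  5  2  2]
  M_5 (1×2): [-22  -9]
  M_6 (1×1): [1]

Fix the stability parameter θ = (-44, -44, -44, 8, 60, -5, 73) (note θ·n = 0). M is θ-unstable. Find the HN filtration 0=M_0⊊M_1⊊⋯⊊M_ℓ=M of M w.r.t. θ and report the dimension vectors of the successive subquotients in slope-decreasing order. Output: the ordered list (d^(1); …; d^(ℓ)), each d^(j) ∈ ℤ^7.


Barcode: M ≅ I[1,3], I[2,2]^2, I[4,4]^2, I[4,5], I[4,7]. HN layers by μ_θ (5 steps, strictly decreasing):
  μ^(1)=73; μ^(2)=60; μ^(3)=55/2; μ^(4)=8; μ^(5)=-44

((0, 0, 0, 0, 0, 0, 1); (0, 0, 0, 0, 1, 0, 0); (0, 0, 0, 0, 1, 1, 0); (0, 0, 0, 4, 0, 0, 0); (1, 3, 1, 0, 0, 0, 0))


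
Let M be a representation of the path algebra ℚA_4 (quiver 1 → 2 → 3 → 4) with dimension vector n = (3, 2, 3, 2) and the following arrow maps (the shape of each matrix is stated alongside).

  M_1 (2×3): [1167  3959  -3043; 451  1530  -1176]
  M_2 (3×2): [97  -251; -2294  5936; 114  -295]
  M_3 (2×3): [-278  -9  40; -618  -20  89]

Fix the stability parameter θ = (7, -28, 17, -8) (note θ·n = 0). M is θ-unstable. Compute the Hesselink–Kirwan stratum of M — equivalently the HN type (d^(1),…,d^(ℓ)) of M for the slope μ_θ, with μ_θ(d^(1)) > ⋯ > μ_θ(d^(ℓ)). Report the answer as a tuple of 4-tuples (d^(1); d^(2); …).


Via rank(M_{q-1}∘⋯∘M_p): M ≅ I[1,1], I[1,3], I[1,4], I[3,4].
μ_θ-semistable layers: μ^(1)=17; μ^(2)=7; μ^(3)=9/2; μ^(4)=-21/2

((0, 0, 1, 0); (1, 0, 0, 0); (0, 0, 2, 2); (2, 2, 0, 0))


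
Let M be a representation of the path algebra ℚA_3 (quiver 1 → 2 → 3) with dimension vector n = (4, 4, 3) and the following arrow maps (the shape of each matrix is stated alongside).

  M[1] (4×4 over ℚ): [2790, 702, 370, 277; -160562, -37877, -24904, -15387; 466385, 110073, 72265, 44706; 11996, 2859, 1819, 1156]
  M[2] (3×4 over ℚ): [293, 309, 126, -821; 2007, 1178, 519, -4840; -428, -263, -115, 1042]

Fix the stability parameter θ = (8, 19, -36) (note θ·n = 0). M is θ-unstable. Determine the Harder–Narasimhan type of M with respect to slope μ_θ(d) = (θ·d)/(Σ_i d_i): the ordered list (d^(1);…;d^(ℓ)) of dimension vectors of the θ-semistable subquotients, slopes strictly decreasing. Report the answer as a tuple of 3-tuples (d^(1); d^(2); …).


Barcode: M ≅ I[1,2], I[1,3]^3. HN layers by μ_θ (3 steps, strictly decreasing):
  μ^(1)=19; μ^(2)=8; μ^(3)=-3

((0, 1, 0); (1, 0, 0); (3, 3, 3))


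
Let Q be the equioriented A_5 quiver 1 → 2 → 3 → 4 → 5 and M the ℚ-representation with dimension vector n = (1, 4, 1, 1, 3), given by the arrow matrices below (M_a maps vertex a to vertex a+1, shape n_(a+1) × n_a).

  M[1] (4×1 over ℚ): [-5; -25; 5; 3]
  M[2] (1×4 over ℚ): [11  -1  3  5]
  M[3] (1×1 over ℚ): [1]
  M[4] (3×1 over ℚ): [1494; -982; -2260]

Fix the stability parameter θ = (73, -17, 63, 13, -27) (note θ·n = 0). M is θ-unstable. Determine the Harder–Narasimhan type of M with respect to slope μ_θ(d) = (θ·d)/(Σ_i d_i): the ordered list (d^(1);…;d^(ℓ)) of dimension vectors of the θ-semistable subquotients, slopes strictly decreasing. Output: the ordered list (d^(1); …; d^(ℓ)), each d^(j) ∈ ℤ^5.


Via rank(M_{q-1}∘⋯∘M_p): M ≅ I[1,2], I[2,2]^2, I[2,5], I[5,5]^2.
μ_θ-semistable layers: μ^(1)=28; μ^(2)=49/3; μ^(3)=-17; μ^(4)=-27

((1, 1, 0, 0, 0); (0, 0, 1, 1, 1); (0, 3, 0, 0, 0); (0, 0, 0, 0, 2))


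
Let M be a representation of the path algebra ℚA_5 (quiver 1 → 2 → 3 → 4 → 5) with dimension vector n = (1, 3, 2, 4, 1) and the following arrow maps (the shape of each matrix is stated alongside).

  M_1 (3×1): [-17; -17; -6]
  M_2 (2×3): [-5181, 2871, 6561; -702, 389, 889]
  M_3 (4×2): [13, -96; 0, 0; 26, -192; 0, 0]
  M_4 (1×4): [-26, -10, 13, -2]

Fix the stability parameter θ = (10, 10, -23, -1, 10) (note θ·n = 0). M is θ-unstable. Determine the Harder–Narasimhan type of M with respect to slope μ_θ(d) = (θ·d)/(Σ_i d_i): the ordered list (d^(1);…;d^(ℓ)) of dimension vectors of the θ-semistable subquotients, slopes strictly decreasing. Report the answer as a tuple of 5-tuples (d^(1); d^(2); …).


Barcode: M ≅ I[1,3], I[2,2], I[2,4], I[4,4]^2, I[4,5]. HN layers by μ_θ (3 steps, strictly decreasing):
  μ^(1)=10; μ^(2)=-1; μ^(3)=-13/2

((0, 1, 0, 0, 1); (1, 1, 1, 4, 0); (0, 1, 1, 0, 0))


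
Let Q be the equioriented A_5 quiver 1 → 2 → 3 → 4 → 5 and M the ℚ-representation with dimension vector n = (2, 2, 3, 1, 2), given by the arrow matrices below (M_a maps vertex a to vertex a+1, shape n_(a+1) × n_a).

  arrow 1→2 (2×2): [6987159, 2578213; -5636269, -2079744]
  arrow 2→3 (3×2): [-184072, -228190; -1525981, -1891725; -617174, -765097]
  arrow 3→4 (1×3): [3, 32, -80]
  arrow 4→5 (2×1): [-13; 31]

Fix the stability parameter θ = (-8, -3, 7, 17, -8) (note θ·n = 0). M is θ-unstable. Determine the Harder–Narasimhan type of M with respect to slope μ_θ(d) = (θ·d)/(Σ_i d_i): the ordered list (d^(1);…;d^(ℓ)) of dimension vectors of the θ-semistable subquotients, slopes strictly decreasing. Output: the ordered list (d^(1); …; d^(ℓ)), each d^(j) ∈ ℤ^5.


Interval decomposition of M: I[1,3], I[1,5], I[3,3], I[5,5].
HN type (ℓ=4): μ^(1)=7; μ^(2)=16/3; μ^(3)=-3; μ^(4)=-8

((0, 0, 2, 0, 0); (0, 0, 1, 1, 1); (0, 2, 0, 0, 0); (2, 0, 0, 0, 1))


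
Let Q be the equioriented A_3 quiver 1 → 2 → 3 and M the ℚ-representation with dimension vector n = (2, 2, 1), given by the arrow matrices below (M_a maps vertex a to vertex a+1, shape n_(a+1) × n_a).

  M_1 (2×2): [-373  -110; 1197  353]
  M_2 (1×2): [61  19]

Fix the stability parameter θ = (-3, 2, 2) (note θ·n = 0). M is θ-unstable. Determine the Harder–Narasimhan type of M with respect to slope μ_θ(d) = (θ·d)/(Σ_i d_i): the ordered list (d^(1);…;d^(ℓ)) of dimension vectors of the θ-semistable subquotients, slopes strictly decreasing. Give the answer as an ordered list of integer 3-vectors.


Via rank(M_{q-1}∘⋯∘M_p): M ≅ I[1,2], I[1,3].
μ_θ-semistable layers: μ^(1)=2; μ^(2)=-3

((0, 2, 1); (2, 0, 0))


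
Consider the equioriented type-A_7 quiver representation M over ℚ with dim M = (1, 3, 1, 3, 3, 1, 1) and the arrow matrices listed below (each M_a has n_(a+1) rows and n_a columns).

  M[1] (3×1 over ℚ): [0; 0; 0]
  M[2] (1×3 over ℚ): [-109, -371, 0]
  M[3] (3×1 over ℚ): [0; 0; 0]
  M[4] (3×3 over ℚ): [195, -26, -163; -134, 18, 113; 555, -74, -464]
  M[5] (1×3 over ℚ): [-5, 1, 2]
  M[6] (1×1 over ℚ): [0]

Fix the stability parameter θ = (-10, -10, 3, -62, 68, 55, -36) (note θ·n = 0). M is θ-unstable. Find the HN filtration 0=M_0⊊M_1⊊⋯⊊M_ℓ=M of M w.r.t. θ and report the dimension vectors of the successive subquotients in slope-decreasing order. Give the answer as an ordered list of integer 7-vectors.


Barcode: M ≅ I[1,1], I[2,2]^2, I[2,3], I[4,5]^2, I[4,6], I[7,7]. HN layers by μ_θ (6 steps, strictly decreasing):
  μ^(1)=68; μ^(2)=123/2; μ^(3)=3; μ^(4)=-10; μ^(5)=-36; μ^(6)=-62

((0, 0, 0, 0, 2, 0, 0); (0, 0, 0, 0, 1, 1, 0); (0, 0, 1, 0, 0, 0, 0); (1, 3, 0, 0, 0, 0, 0); (0, 0, 0, 0, 0, 0, 1); (0, 0, 0, 3, 0, 0, 0))


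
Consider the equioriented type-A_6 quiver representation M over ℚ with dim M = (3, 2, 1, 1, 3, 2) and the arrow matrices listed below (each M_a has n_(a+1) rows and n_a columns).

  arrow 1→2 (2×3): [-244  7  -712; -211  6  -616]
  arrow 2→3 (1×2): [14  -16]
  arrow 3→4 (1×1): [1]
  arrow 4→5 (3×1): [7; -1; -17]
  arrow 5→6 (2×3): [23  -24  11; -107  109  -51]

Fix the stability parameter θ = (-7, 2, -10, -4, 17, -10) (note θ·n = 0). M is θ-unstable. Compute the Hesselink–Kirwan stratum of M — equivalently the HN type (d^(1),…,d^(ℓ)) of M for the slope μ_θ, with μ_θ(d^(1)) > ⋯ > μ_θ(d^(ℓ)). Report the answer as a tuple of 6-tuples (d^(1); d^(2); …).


Interval decomposition of M: I[1,1], I[1,2], I[1,6], I[5,5], I[5,6].
HN type (ℓ=5): μ^(1)=17; μ^(2)=7/2; μ^(3)=2; μ^(4)=-4; μ^(5)=-7

((0, 0, 0, 0, 1, 0); (0, 0, 0, 0, 2, 2); (0, 1, 0, 0, 0, 0); (0, 1, 1, 1, 0, 0); (3, 0, 0, 0, 0, 0))


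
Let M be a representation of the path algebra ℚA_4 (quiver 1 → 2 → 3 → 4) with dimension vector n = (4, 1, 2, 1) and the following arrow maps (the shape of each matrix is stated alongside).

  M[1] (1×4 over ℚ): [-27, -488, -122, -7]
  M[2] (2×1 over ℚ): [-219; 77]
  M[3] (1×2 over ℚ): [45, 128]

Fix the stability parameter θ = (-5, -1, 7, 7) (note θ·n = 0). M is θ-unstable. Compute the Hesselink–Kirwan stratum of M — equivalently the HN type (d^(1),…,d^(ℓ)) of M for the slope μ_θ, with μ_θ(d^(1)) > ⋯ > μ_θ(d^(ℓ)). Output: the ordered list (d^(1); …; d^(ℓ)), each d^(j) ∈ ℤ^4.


Interval decomposition of M: I[1,1]^3, I[1,4], I[3,3].
HN type (ℓ=3): μ^(1)=7; μ^(2)=-1; μ^(3)=-5

((0, 0, 2, 1); (0, 1, 0, 0); (4, 0, 0, 0))


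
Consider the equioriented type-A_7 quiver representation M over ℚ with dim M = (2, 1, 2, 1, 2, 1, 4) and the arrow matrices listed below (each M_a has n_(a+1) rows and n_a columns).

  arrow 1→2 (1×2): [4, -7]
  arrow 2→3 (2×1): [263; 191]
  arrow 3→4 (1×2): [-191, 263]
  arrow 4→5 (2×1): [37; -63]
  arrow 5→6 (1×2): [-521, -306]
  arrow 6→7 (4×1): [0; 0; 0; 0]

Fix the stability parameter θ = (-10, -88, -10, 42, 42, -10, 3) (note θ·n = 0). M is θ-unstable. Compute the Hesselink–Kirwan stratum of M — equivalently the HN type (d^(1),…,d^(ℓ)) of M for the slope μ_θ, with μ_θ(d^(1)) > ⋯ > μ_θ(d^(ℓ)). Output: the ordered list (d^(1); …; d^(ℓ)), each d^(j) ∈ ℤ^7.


Barcode: M ≅ I[1,1], I[1,3], I[3,6], I[5,5], I[7,7]^4. HN layers by μ_θ (5 steps, strictly decreasing):
  μ^(1)=42; μ^(2)=74/3; μ^(3)=3; μ^(4)=-10; μ^(5)=-49

((0, 0, 0, 0, 1, 0, 0); (0, 0, 0, 1, 1, 1, 0); (0, 0, 0, 0, 0, 0, 4); (1, 0, 2, 0, 0, 0, 0); (1, 1, 0, 0, 0, 0, 0))


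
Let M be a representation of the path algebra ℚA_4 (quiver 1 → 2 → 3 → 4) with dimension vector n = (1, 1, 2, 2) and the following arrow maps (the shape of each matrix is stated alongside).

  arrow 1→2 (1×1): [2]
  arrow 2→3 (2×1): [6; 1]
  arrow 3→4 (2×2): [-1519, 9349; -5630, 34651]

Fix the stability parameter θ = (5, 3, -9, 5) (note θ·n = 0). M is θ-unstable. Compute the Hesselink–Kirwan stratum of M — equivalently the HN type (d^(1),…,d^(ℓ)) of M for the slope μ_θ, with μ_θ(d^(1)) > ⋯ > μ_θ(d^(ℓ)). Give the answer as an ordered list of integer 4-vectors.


Interval decomposition of M: I[1,4], I[3,4].
HN type (ℓ=3): μ^(1)=5; μ^(2)=-1/3; μ^(3)=-9

((0, 0, 0, 2); (1, 1, 1, 0); (0, 0, 1, 0))


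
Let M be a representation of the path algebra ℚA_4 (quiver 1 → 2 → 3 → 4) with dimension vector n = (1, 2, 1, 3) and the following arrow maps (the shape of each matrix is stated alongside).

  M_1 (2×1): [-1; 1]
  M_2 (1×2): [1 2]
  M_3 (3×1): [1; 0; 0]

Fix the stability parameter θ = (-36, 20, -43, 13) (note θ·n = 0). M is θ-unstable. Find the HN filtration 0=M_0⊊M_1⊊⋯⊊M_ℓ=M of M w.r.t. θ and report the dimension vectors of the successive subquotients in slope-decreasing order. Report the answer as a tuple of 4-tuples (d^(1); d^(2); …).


Interval decomposition of M: I[1,4], I[2,2], I[4,4]^2.
HN type (ℓ=4): μ^(1)=20; μ^(2)=13; μ^(3)=-23/2; μ^(4)=-36

((0, 1, 0, 0); (0, 0, 0, 3); (0, 1, 1, 0); (1, 0, 0, 0))


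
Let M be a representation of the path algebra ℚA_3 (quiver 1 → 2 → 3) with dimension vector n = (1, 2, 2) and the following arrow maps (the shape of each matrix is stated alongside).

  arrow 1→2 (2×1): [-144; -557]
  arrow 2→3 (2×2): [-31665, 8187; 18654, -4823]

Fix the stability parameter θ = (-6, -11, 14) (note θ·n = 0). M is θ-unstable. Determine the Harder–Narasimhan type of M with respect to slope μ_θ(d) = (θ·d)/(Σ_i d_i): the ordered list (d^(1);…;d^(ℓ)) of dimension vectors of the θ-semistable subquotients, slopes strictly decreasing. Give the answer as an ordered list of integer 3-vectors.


Via rank(M_{q-1}∘⋯∘M_p): M ≅ I[1,3], I[2,3].
μ_θ-semistable layers: μ^(1)=14; μ^(2)=-17/2; μ^(3)=-11

((0, 0, 2); (1, 1, 0); (0, 1, 0))


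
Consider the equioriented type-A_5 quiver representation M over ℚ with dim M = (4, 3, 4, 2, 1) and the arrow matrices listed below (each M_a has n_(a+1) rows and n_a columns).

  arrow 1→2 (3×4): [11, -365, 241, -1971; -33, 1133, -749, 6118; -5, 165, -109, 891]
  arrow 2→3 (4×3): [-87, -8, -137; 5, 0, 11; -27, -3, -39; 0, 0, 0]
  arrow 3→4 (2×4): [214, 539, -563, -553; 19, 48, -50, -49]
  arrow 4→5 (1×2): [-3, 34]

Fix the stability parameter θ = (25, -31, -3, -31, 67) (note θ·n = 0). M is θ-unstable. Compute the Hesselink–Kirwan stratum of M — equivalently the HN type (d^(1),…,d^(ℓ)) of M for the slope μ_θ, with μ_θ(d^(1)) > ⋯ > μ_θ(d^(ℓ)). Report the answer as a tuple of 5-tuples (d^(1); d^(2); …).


Barcode: M ≅ I[1,1], I[1,2], I[1,4], I[1,5], I[3,3]^2. HN layers by μ_θ (4 steps, strictly decreasing):
  μ^(1)=67; μ^(2)=25; μ^(3)=-3; μ^(4)=-10

((0, 0, 0, 0, 1); (1, 0, 0, 0, 0); (1, 1, 2, 0, 0); (2, 2, 2, 2, 0))


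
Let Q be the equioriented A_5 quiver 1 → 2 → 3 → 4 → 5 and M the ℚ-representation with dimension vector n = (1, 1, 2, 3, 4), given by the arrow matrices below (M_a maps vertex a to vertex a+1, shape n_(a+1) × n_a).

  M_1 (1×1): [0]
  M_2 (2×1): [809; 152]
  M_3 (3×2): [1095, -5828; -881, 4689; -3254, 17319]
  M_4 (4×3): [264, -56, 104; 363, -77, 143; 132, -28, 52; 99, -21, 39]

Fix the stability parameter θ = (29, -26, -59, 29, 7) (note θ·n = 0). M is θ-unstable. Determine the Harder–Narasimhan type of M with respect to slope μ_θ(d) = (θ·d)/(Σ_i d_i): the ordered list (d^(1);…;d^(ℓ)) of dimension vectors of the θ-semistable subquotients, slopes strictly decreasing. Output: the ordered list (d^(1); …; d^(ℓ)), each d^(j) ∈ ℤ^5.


Interval decomposition of M: I[1,1], I[2,4], I[3,4], I[4,5], I[5,5]^3.
HN type (ℓ=5): μ^(1)=29; μ^(2)=18; μ^(3)=7; μ^(4)=-85/2; μ^(5)=-59

((1, 0, 0, 2, 0); (0, 0, 0, 1, 1); (0, 0, 0, 0, 3); (0, 1, 1, 0, 0); (0, 0, 1, 0, 0))


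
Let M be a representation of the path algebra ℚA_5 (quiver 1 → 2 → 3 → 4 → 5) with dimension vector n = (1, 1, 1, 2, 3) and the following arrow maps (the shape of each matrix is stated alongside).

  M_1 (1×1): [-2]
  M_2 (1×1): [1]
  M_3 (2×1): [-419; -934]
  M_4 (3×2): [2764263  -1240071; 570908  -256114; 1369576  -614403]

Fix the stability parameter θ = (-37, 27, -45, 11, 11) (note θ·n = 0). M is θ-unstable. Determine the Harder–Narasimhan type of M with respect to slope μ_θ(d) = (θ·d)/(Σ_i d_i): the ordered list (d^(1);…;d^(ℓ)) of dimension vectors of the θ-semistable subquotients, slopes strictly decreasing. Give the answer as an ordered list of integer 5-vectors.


Barcode: M ≅ I[1,5], I[4,5], I[5,5]. HN layers by μ_θ (3 steps, strictly decreasing):
  μ^(1)=11; μ^(2)=-9; μ^(3)=-37

((0, 0, 0, 2, 3); (0, 1, 1, 0, 0); (1, 0, 0, 0, 0))


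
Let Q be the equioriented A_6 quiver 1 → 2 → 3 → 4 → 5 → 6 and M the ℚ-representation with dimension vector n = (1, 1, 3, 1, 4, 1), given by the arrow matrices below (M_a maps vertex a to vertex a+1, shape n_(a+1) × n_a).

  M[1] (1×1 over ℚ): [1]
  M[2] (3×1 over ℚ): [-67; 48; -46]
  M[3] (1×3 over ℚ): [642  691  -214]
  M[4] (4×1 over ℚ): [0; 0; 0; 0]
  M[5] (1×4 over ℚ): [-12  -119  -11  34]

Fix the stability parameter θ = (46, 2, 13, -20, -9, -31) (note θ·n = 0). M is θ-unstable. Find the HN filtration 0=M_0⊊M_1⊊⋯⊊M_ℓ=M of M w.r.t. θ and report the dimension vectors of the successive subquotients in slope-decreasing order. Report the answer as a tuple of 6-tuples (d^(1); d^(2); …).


Interval decomposition of M: I[1,4], I[3,3]^2, I[5,5]^3, I[5,6].
HN type (ℓ=4): μ^(1)=13; μ^(2)=41/4; μ^(3)=-9; μ^(4)=-20

((0, 0, 2, 0, 0, 0); (1, 1, 1, 1, 0, 0); (0, 0, 0, 0, 3, 0); (0, 0, 0, 0, 1, 1))


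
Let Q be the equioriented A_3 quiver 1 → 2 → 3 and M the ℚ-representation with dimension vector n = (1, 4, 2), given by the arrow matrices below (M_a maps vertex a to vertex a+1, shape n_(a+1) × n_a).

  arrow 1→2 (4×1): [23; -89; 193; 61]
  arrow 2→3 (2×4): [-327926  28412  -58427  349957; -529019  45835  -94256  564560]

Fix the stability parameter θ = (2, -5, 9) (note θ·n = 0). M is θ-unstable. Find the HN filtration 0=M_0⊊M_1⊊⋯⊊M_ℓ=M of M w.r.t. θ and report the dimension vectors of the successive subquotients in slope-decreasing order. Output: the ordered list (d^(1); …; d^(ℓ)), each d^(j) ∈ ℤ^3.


Via rank(M_{q-1}∘⋯∘M_p): M ≅ I[1,2], I[2,2], I[2,3]^2.
μ_θ-semistable layers: μ^(1)=9; μ^(2)=-3/2; μ^(3)=-5

((0, 0, 2); (1, 1, 0); (0, 3, 0))


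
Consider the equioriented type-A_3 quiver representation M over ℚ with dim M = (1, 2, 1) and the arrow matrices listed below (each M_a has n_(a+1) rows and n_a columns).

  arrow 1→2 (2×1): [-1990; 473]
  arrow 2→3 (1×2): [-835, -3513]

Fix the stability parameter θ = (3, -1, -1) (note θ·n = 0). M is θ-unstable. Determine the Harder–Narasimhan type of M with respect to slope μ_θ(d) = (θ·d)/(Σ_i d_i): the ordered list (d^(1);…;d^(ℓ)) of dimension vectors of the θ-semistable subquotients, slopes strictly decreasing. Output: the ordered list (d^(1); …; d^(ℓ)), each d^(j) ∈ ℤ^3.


Via rank(M_{q-1}∘⋯∘M_p): M ≅ I[1,3], I[2,2].
μ_θ-semistable layers: μ^(1)=1/3; μ^(2)=-1

((1, 1, 1); (0, 1, 0))


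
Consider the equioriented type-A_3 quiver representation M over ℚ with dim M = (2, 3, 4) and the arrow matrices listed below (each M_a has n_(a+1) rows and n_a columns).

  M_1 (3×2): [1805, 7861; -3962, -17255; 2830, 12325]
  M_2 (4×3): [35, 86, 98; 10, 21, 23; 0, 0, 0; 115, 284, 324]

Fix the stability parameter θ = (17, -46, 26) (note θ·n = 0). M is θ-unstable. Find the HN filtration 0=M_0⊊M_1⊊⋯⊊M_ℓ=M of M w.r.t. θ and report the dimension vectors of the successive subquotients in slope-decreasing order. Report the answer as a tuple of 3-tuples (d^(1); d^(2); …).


Interval decomposition of M: I[1,2], I[1,3], I[2,3], I[3,3]^2.
HN type (ℓ=3): μ^(1)=26; μ^(2)=-29/2; μ^(3)=-46

((0, 0, 4); (2, 2, 0); (0, 1, 0))


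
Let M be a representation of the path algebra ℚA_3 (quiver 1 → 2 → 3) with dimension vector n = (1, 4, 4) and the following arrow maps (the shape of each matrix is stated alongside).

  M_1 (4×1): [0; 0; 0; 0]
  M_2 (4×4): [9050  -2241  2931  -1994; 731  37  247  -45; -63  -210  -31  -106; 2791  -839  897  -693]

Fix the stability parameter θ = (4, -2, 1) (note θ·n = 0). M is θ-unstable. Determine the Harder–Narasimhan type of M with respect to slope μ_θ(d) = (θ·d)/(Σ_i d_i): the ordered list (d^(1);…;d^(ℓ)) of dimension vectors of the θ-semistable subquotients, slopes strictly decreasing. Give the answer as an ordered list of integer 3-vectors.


Via rank(M_{q-1}∘⋯∘M_p): M ≅ I[1,1], I[2,3]^4.
μ_θ-semistable layers: μ^(1)=4; μ^(2)=1; μ^(3)=-2

((1, 0, 0); (0, 0, 4); (0, 4, 0))


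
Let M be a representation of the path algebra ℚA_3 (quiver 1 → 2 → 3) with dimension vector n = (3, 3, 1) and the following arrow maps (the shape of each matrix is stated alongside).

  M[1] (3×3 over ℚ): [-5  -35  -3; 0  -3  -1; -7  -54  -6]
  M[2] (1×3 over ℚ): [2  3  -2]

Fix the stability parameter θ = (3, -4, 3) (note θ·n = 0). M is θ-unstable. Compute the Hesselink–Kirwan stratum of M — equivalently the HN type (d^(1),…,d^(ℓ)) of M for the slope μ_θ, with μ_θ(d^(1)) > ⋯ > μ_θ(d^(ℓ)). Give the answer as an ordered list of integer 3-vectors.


Interval decomposition of M: I[1,2]^2, I[1,3].
HN type (ℓ=2): μ^(1)=3; μ^(2)=-1/2

((0, 0, 1); (3, 3, 0))


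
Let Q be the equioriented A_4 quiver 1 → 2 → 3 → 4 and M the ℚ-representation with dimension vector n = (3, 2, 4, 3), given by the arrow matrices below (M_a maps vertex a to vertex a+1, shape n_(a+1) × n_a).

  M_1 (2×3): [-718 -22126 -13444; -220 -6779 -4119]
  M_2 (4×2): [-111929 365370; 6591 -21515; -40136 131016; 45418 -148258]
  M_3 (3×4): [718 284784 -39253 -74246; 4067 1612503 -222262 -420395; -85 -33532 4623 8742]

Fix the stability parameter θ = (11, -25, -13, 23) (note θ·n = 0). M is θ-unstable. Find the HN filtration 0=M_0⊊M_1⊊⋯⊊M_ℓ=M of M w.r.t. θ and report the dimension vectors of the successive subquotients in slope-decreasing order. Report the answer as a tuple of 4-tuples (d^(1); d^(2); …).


Interval decomposition of M: I[1,1], I[1,4]^2, I[3,3], I[3,4].
HN type (ℓ=4): μ^(1)=23; μ^(2)=11; μ^(3)=-9; μ^(4)=-13

((0, 0, 0, 3); (1, 0, 0, 0); (2, 2, 2, 0); (0, 0, 2, 0))


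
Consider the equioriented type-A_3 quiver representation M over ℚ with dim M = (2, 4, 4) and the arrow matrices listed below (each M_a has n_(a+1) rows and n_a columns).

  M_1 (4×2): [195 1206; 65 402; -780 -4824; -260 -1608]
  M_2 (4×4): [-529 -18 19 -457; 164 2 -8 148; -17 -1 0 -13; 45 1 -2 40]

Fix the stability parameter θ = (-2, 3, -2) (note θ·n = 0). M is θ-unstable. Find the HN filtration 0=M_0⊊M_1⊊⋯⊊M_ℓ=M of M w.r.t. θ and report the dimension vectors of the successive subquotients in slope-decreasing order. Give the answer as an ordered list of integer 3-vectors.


Interval decomposition of M: I[1,1], I[1,3], I[2,3]^3.
HN type (ℓ=2): μ^(1)=1/2; μ^(2)=-2

((0, 4, 4); (2, 0, 0))


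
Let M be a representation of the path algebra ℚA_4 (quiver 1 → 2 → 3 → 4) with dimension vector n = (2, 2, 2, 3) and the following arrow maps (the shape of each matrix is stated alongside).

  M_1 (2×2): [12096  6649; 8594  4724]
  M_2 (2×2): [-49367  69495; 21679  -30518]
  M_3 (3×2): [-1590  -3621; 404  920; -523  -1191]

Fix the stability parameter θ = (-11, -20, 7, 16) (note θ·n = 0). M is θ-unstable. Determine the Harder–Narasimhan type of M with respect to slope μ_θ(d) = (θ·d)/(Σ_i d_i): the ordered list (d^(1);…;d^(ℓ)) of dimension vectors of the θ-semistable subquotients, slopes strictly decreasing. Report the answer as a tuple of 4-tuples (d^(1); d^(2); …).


Interval decomposition of M: I[1,4]^2, I[4,4].
HN type (ℓ=3): μ^(1)=16; μ^(2)=7; μ^(3)=-31/2

((0, 0, 0, 3); (0, 0, 2, 0); (2, 2, 0, 0))


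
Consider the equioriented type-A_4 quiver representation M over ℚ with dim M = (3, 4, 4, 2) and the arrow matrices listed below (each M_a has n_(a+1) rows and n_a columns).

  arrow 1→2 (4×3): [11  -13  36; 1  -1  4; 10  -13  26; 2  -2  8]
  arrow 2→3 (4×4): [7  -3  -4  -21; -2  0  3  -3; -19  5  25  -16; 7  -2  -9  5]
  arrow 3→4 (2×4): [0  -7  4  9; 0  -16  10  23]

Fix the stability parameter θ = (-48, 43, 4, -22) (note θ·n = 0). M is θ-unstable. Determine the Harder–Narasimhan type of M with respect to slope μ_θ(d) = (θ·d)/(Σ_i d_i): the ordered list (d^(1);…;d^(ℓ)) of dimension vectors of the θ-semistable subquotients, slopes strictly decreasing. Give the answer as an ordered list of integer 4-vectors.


Via rank(M_{q-1}∘⋯∘M_p): M ≅ I[1,3], I[1,4]^2, I[2,3].
μ_θ-semistable layers: μ^(1)=47/2; μ^(2)=25/3; μ^(3)=-48

((0, 2, 2, 0); (0, 2, 2, 2); (3, 0, 0, 0))


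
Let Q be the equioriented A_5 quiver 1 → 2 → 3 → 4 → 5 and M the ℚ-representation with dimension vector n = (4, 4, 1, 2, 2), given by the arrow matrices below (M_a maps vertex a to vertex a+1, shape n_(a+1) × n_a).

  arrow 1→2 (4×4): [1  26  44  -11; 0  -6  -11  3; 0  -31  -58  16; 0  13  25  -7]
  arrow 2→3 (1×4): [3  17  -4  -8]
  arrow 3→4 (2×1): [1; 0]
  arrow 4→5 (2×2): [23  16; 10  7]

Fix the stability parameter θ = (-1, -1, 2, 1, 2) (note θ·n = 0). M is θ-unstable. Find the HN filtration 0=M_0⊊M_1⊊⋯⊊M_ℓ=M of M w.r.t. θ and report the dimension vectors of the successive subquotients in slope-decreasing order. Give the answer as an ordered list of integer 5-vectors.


Interval decomposition of M: I[1,1], I[1,2]^2, I[1,5], I[2,2], I[4,5].
HN type (ℓ=4): μ^(1)=2; μ^(2)=3/2; μ^(3)=1; μ^(4)=-1

((0, 0, 0, 0, 2); (0, 0, 1, 1, 0); (0, 0, 0, 1, 0); (4, 4, 0, 0, 0))


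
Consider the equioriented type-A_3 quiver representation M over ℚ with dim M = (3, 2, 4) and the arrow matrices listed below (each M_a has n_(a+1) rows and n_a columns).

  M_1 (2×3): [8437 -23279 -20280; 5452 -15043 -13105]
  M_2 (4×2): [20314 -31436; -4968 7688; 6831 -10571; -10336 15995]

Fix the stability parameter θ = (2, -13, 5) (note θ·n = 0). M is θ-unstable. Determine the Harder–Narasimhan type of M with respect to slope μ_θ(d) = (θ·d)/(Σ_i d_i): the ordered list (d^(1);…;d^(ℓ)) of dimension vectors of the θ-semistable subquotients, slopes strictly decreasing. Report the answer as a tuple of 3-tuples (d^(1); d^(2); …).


Interval decomposition of M: I[1,1], I[1,3]^2, I[3,3]^2.
HN type (ℓ=3): μ^(1)=5; μ^(2)=2; μ^(3)=-11/2

((0, 0, 4); (1, 0, 0); (2, 2, 0))


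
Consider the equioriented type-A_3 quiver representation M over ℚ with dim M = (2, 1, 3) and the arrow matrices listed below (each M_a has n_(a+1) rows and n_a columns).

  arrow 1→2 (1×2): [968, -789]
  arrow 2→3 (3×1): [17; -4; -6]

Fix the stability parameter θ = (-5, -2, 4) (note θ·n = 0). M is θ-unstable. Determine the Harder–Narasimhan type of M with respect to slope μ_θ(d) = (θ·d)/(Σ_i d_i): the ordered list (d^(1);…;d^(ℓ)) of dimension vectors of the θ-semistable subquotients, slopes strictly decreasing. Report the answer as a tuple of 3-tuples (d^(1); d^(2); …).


Via rank(M_{q-1}∘⋯∘M_p): M ≅ I[1,1], I[1,3], I[3,3]^2.
μ_θ-semistable layers: μ^(1)=4; μ^(2)=-2; μ^(3)=-5

((0, 0, 3); (0, 1, 0); (2, 0, 0))


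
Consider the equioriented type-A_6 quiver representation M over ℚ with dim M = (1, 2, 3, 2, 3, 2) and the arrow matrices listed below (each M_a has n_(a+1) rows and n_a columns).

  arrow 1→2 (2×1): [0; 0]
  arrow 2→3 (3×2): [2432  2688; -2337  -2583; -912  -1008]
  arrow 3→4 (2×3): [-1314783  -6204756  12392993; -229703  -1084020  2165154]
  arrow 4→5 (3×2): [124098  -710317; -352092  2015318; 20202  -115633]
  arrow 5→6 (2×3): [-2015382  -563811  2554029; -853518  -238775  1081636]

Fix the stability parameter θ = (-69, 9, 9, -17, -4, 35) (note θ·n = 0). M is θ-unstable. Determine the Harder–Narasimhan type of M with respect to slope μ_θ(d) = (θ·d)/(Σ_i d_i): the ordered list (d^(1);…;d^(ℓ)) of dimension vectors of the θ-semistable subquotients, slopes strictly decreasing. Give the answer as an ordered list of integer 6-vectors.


Via rank(M_{q-1}∘⋯∘M_p): M ≅ I[1,1], I[2,2], I[2,6], I[3,3], I[3,4], I[5,5], I[5,6].
μ_θ-semistable layers: μ^(1)=35; μ^(2)=9; μ^(3)=-3/4; μ^(4)=-4; μ^(5)=-69

((0, 0, 0, 0, 0, 2); (0, 1, 1, 0, 0, 0); (0, 1, 1, 1, 1, 0); (0, 0, 1, 1, 2, 0); (1, 0, 0, 0, 0, 0))


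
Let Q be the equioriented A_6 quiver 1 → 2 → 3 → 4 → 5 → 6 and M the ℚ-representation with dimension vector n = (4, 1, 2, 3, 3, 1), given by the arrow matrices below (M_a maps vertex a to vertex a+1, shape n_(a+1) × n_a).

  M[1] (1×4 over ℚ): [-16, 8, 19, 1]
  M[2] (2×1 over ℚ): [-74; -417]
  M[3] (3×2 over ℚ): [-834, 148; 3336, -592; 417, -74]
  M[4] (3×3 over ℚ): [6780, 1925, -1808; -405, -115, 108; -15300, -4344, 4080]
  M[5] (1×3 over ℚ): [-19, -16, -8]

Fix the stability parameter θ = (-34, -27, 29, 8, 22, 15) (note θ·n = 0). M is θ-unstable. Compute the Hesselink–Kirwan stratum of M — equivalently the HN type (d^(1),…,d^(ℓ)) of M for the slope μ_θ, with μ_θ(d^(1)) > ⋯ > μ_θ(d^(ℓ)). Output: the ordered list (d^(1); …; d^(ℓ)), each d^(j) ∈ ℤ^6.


Barcode: M ≅ I[1,1]^3, I[1,3], I[3,5], I[4,4], I[4,6], I[5,5]. HN layers by μ_θ (6 steps, strictly decreasing):
  μ^(1)=29; μ^(2)=22; μ^(3)=37/2; μ^(4)=8; μ^(5)=-27; μ^(6)=-34

((0, 0, 1, 0, 0, 0); (0, 0, 0, 0, 2, 0); (0, 0, 1, 1, 1, 1); (0, 0, 0, 2, 0, 0); (0, 1, 0, 0, 0, 0); (4, 0, 0, 0, 0, 0))


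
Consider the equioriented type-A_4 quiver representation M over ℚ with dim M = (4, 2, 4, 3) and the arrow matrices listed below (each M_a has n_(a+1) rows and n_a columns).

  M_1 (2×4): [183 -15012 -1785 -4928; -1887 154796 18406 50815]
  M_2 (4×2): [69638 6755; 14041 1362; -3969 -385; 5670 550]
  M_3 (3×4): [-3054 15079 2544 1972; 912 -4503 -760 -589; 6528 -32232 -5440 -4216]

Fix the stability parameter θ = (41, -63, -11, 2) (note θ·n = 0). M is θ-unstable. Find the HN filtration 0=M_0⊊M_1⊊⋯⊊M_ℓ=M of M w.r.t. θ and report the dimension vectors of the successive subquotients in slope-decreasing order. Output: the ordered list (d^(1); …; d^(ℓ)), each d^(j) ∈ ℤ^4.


Interval decomposition of M: I[1,1]^2, I[1,3], I[1,4], I[3,3], I[3,4], I[4,4].
HN type (ℓ=3): μ^(1)=41; μ^(2)=2; μ^(3)=-11

((2, 0, 0, 0); (0, 0, 0, 3); (2, 2, 4, 0))


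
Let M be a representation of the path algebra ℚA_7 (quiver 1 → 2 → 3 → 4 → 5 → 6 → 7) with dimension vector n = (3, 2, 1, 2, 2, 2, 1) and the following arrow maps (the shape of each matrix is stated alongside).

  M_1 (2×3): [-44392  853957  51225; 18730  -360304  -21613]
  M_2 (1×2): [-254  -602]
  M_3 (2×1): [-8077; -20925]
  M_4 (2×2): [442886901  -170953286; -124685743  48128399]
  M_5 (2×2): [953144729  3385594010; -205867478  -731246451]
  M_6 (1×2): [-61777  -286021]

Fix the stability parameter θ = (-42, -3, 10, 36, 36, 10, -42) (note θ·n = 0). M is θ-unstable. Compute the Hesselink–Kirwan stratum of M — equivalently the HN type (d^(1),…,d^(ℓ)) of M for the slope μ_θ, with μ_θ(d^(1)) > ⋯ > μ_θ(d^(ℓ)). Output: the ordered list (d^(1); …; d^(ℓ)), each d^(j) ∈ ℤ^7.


Interval decomposition of M: I[1,1], I[1,2], I[1,7], I[4,6].
HN type (ℓ=4): μ^(1)=82/3; μ^(2)=10; μ^(3)=-3; μ^(4)=-42

((0, 0, 0, 1, 1, 1, 0); (0, 0, 1, 1, 1, 1, 1); (0, 2, 0, 0, 0, 0, 0); (3, 0, 0, 0, 0, 0, 0))


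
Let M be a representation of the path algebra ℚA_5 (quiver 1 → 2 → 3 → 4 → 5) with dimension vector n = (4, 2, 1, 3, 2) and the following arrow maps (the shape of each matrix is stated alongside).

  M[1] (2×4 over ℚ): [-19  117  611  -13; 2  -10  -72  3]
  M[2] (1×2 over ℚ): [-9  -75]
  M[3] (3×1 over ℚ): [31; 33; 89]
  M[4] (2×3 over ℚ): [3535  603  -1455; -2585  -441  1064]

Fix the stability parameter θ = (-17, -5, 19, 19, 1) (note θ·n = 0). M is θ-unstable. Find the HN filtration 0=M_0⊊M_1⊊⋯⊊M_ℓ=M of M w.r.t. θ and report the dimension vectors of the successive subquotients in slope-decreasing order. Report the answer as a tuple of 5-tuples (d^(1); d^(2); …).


Interval decomposition of M: I[1,1]^2, I[1,2], I[1,5], I[4,4], I[4,5].
HN type (ℓ=5): μ^(1)=19; μ^(2)=13; μ^(3)=10; μ^(4)=-5; μ^(5)=-17

((0, 0, 0, 1, 0); (0, 0, 1, 1, 1); (0, 0, 0, 1, 1); (0, 2, 0, 0, 0); (4, 0, 0, 0, 0))


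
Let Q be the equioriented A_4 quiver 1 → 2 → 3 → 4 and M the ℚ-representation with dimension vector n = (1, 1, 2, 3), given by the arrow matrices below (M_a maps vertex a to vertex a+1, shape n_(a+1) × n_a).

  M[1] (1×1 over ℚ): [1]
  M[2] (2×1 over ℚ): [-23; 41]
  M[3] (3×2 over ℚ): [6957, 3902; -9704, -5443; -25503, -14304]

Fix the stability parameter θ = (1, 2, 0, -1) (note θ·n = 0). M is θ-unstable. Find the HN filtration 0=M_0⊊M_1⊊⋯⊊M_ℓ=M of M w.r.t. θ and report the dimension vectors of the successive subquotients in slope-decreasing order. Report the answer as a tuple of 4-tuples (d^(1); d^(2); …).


Interval decomposition of M: I[1,4], I[3,4], I[4,4].
HN type (ℓ=3): μ^(1)=1/2; μ^(2)=-1/2; μ^(3)=-1

((1, 1, 1, 1); (0, 0, 1, 1); (0, 0, 0, 1))


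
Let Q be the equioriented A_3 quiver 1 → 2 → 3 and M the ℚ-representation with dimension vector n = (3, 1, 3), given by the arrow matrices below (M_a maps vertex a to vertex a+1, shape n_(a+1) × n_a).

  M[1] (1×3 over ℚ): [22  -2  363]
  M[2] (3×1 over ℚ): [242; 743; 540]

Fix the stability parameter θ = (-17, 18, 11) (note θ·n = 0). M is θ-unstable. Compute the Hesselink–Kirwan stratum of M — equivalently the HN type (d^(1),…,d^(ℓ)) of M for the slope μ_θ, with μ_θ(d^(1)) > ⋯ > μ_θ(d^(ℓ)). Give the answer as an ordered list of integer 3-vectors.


Barcode: M ≅ I[1,1]^2, I[1,3], I[3,3]^2. HN layers by μ_θ (3 steps, strictly decreasing):
  μ^(1)=29/2; μ^(2)=11; μ^(3)=-17

((0, 1, 1); (0, 0, 2); (3, 0, 0))


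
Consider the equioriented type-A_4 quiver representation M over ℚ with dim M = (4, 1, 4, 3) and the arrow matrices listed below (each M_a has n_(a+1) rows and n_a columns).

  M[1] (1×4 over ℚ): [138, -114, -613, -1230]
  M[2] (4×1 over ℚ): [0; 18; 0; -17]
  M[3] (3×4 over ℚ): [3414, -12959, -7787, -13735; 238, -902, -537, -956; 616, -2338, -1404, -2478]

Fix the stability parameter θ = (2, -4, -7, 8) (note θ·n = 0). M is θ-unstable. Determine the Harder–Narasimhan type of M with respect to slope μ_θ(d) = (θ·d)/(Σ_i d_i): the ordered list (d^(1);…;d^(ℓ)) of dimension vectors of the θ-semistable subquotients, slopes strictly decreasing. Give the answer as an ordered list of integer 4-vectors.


Interval decomposition of M: I[1,1]^3, I[1,4], I[3,3], I[3,4]^2.
HN type (ℓ=4): μ^(1)=8; μ^(2)=2; μ^(3)=-3; μ^(4)=-7

((0, 0, 0, 3); (3, 0, 0, 0); (1, 1, 1, 0); (0, 0, 3, 0))


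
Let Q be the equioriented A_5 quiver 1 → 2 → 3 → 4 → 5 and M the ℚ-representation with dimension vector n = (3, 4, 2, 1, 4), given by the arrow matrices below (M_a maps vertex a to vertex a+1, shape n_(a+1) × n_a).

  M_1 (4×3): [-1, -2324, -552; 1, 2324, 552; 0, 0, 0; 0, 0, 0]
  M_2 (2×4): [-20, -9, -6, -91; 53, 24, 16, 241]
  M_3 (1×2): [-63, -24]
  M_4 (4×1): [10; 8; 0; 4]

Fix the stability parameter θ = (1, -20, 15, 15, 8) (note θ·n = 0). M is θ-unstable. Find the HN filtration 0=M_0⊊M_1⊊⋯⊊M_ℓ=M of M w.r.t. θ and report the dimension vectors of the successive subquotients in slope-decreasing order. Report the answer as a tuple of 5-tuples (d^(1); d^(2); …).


Interval decomposition of M: I[1,1]^2, I[1,5], I[2,2]^2, I[2,3], I[5,5]^3.
HN type (ℓ=6): μ^(1)=15; μ^(2)=38/3; μ^(3)=8; μ^(4)=1; μ^(5)=-19/2; μ^(6)=-20

((0, 0, 1, 0, 0); (0, 0, 1, 1, 1); (0, 0, 0, 0, 3); (2, 0, 0, 0, 0); (1, 1, 0, 0, 0); (0, 3, 0, 0, 0))


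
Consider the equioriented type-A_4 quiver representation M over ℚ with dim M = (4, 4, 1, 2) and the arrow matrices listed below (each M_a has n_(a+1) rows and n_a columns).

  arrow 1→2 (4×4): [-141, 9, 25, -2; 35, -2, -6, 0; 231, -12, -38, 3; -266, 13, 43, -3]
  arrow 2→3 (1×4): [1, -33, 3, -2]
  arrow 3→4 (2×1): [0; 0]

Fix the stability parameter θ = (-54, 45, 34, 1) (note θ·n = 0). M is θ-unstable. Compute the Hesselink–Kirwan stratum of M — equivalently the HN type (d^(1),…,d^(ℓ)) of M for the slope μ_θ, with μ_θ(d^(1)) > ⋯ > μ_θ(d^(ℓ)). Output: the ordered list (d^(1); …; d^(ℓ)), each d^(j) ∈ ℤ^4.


Via rank(M_{q-1}∘⋯∘M_p): M ≅ I[1,2]^3, I[1,3], I[4,4]^2.
μ_θ-semistable layers: μ^(1)=45; μ^(2)=79/2; μ^(3)=1; μ^(4)=-54

((0, 3, 0, 0); (0, 1, 1, 0); (0, 0, 0, 2); (4, 0, 0, 0))


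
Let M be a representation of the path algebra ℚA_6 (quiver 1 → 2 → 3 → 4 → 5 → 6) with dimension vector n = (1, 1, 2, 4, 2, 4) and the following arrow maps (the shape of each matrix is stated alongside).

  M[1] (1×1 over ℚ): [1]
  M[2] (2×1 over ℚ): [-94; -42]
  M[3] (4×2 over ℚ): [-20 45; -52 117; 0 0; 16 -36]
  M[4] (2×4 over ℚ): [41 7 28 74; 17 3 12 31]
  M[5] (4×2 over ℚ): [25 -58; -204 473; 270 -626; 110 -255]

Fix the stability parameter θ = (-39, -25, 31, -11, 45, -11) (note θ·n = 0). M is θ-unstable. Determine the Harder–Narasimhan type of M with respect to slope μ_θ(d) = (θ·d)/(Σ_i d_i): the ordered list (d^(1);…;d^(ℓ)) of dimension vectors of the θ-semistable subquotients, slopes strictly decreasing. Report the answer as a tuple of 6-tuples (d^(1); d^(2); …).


Via rank(M_{q-1}∘⋯∘M_p): M ≅ I[1,4], I[3,3], I[4,4], I[4,6]^2, I[6,6]^2.
μ_θ-semistable layers: μ^(1)=31; μ^(2)=17; μ^(3)=10; μ^(4)=-11; μ^(5)=-25; μ^(6)=-39

((0, 0, 1, 0, 0, 0); (0, 0, 0, 0, 2, 2); (0, 0, 1, 1, 0, 0); (0, 0, 0, 3, 0, 2); (0, 1, 0, 0, 0, 0); (1, 0, 0, 0, 0, 0))


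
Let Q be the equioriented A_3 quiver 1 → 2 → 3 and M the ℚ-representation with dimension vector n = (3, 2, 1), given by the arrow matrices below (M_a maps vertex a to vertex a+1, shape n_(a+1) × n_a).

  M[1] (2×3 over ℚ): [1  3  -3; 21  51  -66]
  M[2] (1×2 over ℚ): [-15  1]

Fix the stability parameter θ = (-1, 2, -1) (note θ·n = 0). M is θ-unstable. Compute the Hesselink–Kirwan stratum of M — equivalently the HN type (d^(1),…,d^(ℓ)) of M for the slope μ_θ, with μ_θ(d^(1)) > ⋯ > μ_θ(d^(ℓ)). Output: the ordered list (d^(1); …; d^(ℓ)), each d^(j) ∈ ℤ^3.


Barcode: M ≅ I[1,1], I[1,2], I[1,3]. HN layers by μ_θ (3 steps, strictly decreasing):
  μ^(1)=2; μ^(2)=1/2; μ^(3)=-1

((0, 1, 0); (0, 1, 1); (3, 0, 0))
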